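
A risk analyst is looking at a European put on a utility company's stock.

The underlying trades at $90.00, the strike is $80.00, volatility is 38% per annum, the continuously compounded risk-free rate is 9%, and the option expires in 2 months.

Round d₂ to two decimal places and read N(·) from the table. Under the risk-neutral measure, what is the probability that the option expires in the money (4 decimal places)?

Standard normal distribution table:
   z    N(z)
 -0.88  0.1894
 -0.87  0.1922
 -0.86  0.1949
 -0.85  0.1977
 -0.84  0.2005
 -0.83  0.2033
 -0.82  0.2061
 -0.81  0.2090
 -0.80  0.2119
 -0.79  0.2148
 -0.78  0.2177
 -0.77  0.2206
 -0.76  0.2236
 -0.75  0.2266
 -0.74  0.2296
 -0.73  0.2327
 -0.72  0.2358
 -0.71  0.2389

T = 0.1667;  σ√T = 0.1551
ln(S/K) + (r + σ²/2)T = ln(90/80) + (0.09 + 0.38²/2)·0.1667 = 0.1178 + 0.0270 = 0.1448
d₁ = 0.1448 / 0.1551 = 0.9335 which rounds to 0.93
d₂ = d₁ − σ√T = 0.9335 − 0.1551 = 0.7784 which rounds to 0.78
Risk-neutral Pr[S_T < K] = N(−d₂) = N(-0.78) = 0.2177

0.2177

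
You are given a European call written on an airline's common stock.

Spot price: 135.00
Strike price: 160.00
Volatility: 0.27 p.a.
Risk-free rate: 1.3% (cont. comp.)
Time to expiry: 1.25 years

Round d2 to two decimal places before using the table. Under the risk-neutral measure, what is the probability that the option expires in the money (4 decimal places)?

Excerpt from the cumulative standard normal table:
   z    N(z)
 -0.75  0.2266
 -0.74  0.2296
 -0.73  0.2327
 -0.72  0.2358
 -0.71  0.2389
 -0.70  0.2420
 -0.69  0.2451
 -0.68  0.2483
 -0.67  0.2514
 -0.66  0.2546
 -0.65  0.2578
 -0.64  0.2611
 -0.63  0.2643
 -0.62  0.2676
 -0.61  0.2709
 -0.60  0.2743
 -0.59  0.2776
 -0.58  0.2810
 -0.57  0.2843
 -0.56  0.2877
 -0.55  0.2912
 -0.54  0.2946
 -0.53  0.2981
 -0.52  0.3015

0.2546

σ√T = 0.27 × 1.1180 = 0.3019
d₁ = [ln(135/160) + (0.013 + 0.27²/2)·1.25] / 0.3019 = [-0.1699 + 0.0618] / 0.3019 = -0.3581 which rounds to -0.36
d₂ = d₁ − σ√T = -0.3581 − 0.3019 = -0.6599 which rounds to -0.66
Risk-neutral Pr[S_T > K] = N(d₂) = N(-0.66) = 0.2546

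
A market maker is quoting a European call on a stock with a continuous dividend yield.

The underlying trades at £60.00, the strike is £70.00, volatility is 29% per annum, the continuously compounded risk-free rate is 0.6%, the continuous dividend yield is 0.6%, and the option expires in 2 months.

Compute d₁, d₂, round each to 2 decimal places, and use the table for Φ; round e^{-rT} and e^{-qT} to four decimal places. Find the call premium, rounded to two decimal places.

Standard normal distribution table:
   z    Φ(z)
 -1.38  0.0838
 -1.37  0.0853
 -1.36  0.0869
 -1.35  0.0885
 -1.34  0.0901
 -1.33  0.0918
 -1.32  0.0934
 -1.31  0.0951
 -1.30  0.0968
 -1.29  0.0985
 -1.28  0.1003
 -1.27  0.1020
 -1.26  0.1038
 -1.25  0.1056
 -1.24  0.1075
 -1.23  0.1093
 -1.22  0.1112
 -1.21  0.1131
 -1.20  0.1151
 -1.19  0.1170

σ√T = 0.29·√0.1667 = 0.1184
d₁ = [ln(60/70) + (0.006 − 0.006 + ½·0.29²)·0.1667] / (σ√T) = (-0.1542 + 0.0070) / 0.1184 = -1.2428 which rounds to -1.24
d₂ = -1.2428 − 0.1184 = -1.3612 which rounds to -1.36
exp(−qT) = exp(−0.006·0.1667) = 0.9990;  exp(−rT) = exp(−0.006·0.1667) = 0.9990
C = 60·0.9990·N(-1.24) − 70·0.9990·N(-1.36) = 60·0.9990·0.1075 − 70·0.9990·0.0869 = 6.4435 − 6.0769 = 0.3666

£0.37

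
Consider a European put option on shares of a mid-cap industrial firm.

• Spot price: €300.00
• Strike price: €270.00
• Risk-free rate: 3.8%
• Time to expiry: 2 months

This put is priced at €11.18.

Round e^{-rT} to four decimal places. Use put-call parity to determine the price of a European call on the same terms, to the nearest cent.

e^(−rT) = e^(−0.038·0.1667) = 0.9937
Put-call parity: C − P = S − K·e^(−rT) = 300 − 270·0.9937 = 300 − 268.2990 = 31.7010
C = P + (C − P) = 11.18 + (31.7010) = 42.8810

€42.88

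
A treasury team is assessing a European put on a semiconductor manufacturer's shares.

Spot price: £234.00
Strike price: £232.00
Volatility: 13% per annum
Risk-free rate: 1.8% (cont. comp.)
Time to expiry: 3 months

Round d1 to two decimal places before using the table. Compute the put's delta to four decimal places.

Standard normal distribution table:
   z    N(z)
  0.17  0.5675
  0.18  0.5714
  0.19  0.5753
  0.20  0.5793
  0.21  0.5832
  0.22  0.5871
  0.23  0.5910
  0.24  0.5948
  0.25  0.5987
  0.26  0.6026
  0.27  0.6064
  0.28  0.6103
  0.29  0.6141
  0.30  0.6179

T = 0.25;  σ√T = 0.0650
d₁ = [ln(234/232) + (0.018 + 0.13²/2)·0.25] / 0.0650 = [0.0086 + 0.0066] / 0.0650 = 0.2338 which rounds to 0.23
N(d₁) = N(0.23) = 0.5910
Δ_put = N(d₁) − 1 = 0.5910 − 1 = -0.4090

-0.4090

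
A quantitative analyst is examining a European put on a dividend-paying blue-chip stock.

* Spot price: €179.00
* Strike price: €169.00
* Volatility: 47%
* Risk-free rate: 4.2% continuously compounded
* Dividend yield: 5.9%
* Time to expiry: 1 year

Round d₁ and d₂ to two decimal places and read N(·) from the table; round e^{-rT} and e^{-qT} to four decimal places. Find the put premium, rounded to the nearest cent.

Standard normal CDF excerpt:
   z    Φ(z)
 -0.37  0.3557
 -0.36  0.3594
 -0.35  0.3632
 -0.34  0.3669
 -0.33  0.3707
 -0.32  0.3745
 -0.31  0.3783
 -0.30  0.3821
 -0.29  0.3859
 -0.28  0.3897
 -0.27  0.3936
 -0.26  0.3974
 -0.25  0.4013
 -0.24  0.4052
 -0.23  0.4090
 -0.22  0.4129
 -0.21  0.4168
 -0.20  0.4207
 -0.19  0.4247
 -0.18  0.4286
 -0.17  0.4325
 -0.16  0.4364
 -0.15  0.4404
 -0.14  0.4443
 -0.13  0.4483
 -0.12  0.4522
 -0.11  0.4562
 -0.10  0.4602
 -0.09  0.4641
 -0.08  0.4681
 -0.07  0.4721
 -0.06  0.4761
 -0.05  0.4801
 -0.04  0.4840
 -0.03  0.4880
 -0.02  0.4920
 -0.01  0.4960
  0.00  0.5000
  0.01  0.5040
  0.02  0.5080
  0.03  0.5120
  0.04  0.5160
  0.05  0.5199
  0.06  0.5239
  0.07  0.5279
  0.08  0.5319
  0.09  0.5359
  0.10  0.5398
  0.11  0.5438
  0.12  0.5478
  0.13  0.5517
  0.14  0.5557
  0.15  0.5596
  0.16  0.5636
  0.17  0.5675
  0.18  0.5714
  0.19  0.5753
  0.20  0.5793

€27.49

T = 1;  σ√T = 0.4700
ln(S/K) + (r − q + σ²/2)T = ln(179/169) + (0.042 − 0.059 + 0.47²/2)·1 = 0.0575 + 0.0935 = 0.1509
d₁ = 0.1509 / 0.4700 = 0.3211 ≈ 0.32
d₂ = d₁ − σ√T = 0.3211 − 0.4700 = -0.1489 ≈ -0.15
exp(−qT) = exp(−0.059·1) = 0.9427;  exp(−rT) = exp(−0.042·1) = 0.9589
P = 169·0.9589·N(0.15) − 179·0.9427·N(-0.32) = 169·0.9589·0.5596 − 179·0.9427·0.3745 = 90.6855 − 63.1944 = 27.4911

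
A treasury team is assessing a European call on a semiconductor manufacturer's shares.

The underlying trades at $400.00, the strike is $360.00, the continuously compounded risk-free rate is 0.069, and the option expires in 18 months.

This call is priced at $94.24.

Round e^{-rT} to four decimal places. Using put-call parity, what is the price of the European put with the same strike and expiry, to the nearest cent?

$18.85

e^(−rT) = e^(−0.069·1.5) = 0.9017
Put-call parity: C − P = S − K·e^(−rT) = 400 − 360·0.9017 = 400 − 324.6120 = 75.3880
P = C − (C − P) = 94.24 − (75.3880) = 18.8520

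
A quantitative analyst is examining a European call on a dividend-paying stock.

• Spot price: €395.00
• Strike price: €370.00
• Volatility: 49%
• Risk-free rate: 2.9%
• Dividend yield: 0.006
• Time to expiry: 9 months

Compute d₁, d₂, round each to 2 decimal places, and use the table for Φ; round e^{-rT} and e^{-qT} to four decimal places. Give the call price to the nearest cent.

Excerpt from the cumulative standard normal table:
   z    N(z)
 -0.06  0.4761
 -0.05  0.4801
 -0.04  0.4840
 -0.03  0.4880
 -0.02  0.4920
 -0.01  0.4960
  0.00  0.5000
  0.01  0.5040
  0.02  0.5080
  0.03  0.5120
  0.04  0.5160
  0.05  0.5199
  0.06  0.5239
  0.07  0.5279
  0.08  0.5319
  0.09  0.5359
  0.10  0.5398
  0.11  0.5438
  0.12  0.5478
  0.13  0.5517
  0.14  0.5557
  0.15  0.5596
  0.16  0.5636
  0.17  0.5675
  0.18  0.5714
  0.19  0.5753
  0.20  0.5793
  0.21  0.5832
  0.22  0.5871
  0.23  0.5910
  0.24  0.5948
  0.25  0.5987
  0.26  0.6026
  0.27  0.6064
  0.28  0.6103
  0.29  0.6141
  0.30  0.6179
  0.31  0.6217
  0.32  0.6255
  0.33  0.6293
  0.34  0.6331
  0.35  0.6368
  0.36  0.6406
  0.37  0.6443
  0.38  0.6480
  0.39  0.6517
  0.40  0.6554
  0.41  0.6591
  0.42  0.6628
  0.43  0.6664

€81.05

σ√T = 0.49 × 0.8660 = 0.4244
d₁ = [ln(395/370) + (0.029 − 0.006 + 0.49²/2)·0.75] / 0.4244 = [0.0654 + 0.1073] / 0.4244 = 0.4069 which rounds to 0.41
d₂ = d₁ − σ√T = 0.4069 − 0.4244 = -0.0174 which rounds to -0.02
exp(−qT) = exp(−0.006·0.75) = 0.9955;  exp(−rT) = exp(−0.029·0.75) = 0.9785
N(d₁) = N(0.41) = 0.6591;  N(d₂) = N(-0.02) = 0.4920
C = 395·0.9955·0.6591 − 370·0.9785·0.4920 = 259.1729 − 178.1261 = 81.0468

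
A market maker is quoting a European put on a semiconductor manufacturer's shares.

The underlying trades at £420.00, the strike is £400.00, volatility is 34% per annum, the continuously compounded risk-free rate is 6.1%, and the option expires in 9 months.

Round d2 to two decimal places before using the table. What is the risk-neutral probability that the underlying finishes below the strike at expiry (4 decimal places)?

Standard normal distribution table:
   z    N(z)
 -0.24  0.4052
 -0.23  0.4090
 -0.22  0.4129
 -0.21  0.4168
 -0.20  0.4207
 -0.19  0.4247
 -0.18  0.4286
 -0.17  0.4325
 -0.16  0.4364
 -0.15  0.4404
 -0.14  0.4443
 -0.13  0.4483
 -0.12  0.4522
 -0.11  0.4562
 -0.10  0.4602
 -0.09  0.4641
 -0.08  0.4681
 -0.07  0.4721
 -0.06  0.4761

σ√T = 0.34 × 0.8660 = 0.2944
d₁ = [ln(420/400) + (0.061 + ½·0.34²)·0.75] / (σ√T) = (0.0488 + 0.0891) / 0.2944 = 0.4683 which rounds to 0.47
d₂ = 0.4683 − 0.2944 = 0.1739 which rounds to 0.17
Risk-neutral Pr[S_T < K] = N(−d₂) = N(-0.17) = 0.4325

0.4325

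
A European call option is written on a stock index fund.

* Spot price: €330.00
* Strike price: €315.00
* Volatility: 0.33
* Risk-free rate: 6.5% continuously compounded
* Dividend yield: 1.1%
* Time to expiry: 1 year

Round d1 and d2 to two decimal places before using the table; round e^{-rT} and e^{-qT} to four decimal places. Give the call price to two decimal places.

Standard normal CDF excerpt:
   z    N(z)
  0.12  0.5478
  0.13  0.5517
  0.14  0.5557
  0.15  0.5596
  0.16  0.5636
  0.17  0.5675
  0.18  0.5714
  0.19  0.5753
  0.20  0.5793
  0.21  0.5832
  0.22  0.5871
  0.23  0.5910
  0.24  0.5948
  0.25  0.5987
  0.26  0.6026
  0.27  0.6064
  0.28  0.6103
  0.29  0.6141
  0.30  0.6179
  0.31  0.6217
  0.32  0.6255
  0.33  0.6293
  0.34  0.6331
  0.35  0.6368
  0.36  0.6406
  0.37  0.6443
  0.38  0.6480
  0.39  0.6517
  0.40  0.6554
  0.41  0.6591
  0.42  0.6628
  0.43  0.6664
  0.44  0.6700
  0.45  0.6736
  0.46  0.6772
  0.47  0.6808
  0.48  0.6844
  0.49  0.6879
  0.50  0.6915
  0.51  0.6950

σ√T = 0.33 × 1.0000 = 0.3300
d₁ = [ln(330/315) + (0.065 − 0.011 + 0.33²/2)·1] / 0.3300 = [0.0465 + 0.1085] / 0.3300 = 0.4696 → 0.47
d₂ = d₁ − σ√T = 0.4696 − 0.3300 = 0.1396 → 0.14
exp(−qT) = exp(−0.011·1) = 0.9891;  exp(−rT) = exp(−0.065·1) = 0.9371
C = 330·0.9891·N(0.47) − 315·0.9371·N(0.14) = 330·0.9891·0.6808 − 315·0.9371·0.5557 = 222.2152 − 164.0351 = 58.1800

€58.18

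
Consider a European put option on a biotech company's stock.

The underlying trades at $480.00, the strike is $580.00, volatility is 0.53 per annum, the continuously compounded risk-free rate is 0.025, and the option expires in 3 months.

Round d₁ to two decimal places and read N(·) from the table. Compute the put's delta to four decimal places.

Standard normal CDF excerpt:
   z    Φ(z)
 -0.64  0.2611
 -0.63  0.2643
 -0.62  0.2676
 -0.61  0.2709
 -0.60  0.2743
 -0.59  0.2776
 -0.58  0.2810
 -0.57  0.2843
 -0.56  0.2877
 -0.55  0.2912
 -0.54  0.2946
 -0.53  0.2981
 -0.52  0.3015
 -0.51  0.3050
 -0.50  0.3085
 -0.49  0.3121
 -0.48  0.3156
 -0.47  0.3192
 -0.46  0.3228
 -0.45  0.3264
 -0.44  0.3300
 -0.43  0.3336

-0.7123

T = 0.25;  σ√T = 0.2650
ln(S/K) + (r + σ²/2)T = ln(480/580) + (0.025 + 0.53²/2)·0.25 = -0.1892 + 0.0414 = -0.1479
d₁ = -0.1479 / 0.2650 = -0.5580 ⇒ -0.56
N(d₁) = N(-0.56) = 0.2877
Δ_put = N(d₁) − 1 = 0.2877 − 1 = -0.7123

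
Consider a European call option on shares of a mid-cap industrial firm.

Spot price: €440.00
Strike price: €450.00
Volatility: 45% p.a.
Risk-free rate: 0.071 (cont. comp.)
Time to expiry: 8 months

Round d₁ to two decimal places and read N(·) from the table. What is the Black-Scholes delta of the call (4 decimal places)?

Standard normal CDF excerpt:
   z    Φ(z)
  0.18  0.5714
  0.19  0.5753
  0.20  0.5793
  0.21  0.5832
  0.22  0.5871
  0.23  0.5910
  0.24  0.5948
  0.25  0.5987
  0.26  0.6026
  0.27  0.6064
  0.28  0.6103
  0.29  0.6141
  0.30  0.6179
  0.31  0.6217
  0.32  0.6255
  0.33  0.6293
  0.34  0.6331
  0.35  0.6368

0.5987

σ√T = 0.45·√0.6667 = 0.3674
d₁ = [ln(440/450) + (0.071 + 0.45²/2)·0.6667] / 0.3674 = [-0.0225 + 0.1148] / 0.3674 = 0.2514 ≈ 0.25
N(d₁) = N(0.25) = 0.5987
Δ_call = N(d₁) = 0.5987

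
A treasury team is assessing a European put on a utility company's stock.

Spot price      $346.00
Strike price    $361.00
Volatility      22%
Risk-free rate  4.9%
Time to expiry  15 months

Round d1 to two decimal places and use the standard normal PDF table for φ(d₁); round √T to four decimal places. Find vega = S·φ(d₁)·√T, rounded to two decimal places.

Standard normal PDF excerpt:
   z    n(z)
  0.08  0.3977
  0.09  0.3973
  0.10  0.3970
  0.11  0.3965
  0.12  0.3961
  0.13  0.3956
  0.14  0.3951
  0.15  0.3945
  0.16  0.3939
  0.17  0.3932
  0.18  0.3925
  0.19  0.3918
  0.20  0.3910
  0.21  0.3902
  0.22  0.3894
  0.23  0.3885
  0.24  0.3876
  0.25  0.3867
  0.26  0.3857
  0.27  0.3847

σ√T = 0.22·√1.25 = 0.2460
ln(S/K) + (r + σ²/2)T = ln(346/361) + (0.049 + 0.22²/2)·1.25 = -0.0424 + 0.0915 = 0.0491
d₁ = 0.0491 / 0.2460 = 0.1995 → 0.20
√T = √1.25 = 1.1180
φ(d₁) = φ(0.20) = 0.3910
vega = S·φ(d₁)·√T = 346·0.3910·1.1180 = 151.2497

151.25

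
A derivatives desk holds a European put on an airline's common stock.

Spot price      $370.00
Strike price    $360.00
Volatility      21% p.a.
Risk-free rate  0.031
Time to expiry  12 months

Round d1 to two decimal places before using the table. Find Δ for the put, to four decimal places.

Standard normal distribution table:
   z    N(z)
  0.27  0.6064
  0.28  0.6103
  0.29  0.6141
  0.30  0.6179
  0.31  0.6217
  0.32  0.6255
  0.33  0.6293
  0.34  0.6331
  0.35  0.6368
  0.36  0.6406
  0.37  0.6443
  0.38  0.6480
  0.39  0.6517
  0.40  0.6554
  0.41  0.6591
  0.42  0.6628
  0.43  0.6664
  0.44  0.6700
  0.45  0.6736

-0.3520

σ√T = 0.21 × 1.0000 = 0.2100
d₁ = [ln(370/360) + (0.031 + ½·0.21²)·1] / (σ√T) = (0.0274 + 0.0530) / 0.2100 = 0.3831 ≈ 0.38
N(d₁) = N(0.38) = 0.6480
Δ_put = N(d₁) − 1 = 0.6480 − 1 = -0.3520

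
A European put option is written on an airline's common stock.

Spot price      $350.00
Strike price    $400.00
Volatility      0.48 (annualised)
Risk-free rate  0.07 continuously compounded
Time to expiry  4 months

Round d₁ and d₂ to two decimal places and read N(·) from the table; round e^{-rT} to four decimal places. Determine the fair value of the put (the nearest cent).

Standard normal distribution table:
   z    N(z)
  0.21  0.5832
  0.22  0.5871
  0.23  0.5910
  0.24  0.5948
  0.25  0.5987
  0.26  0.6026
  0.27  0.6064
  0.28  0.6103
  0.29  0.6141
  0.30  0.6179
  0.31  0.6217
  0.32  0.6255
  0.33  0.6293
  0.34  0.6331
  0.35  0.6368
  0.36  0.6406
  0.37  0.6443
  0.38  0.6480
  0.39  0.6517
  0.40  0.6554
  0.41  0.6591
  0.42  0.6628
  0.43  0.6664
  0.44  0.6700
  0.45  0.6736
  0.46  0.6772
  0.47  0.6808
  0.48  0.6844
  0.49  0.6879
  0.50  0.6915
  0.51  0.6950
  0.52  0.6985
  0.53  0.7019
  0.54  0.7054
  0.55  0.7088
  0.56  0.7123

T = 0.3333;  σ√T = 0.2771
d₁ = [ln(350/400) + (0.07 + ½·0.48²)·0.3333] / (σ√T) = (-0.1335 + 0.0617) / 0.2771 = -0.2591 → -0.26
d₂ = -0.2591 − 0.2771 = -0.5362 → -0.54
e^(−rT) = e^(−0.07·0.3333) = 0.9769
N(−d₂) = N(0.54) = 0.7054;  N(−d₁) = N(0.26) = 0.6026
P = 400·0.9769·0.7054 − 350·0.6026 = 275.6421 − 210.9100 = 64.7321

$64.73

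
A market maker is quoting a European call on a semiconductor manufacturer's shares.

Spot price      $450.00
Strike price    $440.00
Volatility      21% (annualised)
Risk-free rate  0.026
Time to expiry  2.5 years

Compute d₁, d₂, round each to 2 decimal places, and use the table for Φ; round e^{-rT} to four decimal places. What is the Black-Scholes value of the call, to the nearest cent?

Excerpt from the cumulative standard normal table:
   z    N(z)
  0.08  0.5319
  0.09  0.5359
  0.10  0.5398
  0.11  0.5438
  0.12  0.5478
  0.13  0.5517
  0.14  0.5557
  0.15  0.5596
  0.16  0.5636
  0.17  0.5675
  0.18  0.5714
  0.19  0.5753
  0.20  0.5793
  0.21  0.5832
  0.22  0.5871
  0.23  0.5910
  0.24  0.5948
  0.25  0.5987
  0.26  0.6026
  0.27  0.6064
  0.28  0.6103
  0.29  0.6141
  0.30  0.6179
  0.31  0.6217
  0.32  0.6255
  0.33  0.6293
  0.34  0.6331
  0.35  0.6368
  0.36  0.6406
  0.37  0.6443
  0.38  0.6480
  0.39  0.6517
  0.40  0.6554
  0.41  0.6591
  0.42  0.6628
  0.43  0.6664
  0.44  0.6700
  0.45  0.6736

$77.31

σ√T = 0.21 × 1.5811 = 0.3320
d₁ = [ln(450/440) + (0.026 + 0.21²/2)·2.5] / 0.3320 = [0.0225 + 0.1201] / 0.3320 = 0.4295 → 0.43
d₂ = d₁ − σ√T = 0.4295 − 0.3320 = 0.0974 → 0.10
exp(−rT) = exp(−0.026·2.5) = 0.9371
N(d₁) = N(0.43) = 0.6664;  N(d₂) = N(0.10) = 0.5398
C = 450·0.6664 − 440·0.9371·0.5398 = 299.8800 − 222.5725 = 77.3075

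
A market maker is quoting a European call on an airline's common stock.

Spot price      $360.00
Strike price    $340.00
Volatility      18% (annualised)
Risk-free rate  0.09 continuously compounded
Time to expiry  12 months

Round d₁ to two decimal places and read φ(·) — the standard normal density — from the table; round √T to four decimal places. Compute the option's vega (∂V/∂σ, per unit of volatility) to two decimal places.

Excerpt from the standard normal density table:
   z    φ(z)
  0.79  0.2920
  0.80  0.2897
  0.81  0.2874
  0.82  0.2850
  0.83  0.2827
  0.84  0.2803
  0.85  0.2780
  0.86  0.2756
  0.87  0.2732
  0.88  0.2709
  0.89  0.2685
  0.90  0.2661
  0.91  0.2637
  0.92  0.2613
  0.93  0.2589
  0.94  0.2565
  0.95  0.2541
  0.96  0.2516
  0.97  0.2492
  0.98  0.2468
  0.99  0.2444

94.93

σ√T = 0.18·√1 = 0.1800
d₁ = [ln(360/340) + (0.09 + ½·0.18²)·1] / (σ√T) = (0.0572 + 0.1062) / 0.1800 = 0.9075 ⇒ 0.91
√T = √1 = 1.0000
φ(d₁) = φ(0.91) = 0.2637
vega = S·φ(d₁)·√T = 360·0.2637·1.0000 = 94.9320
(The put has the same vega.)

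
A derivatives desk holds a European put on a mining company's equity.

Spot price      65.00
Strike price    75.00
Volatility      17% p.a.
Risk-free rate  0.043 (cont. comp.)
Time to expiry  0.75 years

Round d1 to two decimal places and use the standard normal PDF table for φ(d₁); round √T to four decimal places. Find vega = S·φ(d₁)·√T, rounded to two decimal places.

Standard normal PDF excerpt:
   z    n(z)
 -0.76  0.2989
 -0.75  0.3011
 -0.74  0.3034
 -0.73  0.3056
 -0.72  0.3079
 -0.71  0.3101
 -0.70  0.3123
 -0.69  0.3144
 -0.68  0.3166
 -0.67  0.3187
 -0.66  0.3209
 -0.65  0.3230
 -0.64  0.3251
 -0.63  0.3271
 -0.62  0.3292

17.82

σ√T = 0.17·√0.75 = 0.1472
d₁ = [ln(65/75) + (0.043 + 0.17²/2)·0.75] / 0.1472 = [-0.1431 + 0.0431] / 0.1472 = -0.6793 → -0.68
√T = √0.75 = 0.8660
φ(d₁) = φ(-0.68) = 0.3166
vega = S·φ(d₁)·√T = 65·0.3166·0.8660 = 17.8214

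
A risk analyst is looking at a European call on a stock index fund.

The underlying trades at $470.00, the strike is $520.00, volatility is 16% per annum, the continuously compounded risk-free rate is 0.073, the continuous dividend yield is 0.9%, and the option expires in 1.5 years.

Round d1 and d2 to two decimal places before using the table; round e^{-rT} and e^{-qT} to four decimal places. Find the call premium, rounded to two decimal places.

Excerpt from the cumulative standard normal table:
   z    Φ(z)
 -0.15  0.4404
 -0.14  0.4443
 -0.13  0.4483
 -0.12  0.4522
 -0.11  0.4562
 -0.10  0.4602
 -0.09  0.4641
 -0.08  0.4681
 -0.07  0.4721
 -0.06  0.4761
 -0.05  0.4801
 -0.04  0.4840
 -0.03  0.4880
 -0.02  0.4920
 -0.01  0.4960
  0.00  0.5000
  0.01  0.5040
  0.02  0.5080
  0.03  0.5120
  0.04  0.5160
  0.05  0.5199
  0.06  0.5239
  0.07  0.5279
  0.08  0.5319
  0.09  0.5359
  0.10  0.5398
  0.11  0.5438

T = 1.5;  σ√T = 0.1960
ln(S/K) + (r − q + σ²/2)T = ln(470/520) + (0.073 − 0.009 + 0.16²/2)·1.5 = -0.1011 + 0.1152 = 0.0141
d₁ = 0.0141 / 0.1960 = 0.0720 which rounds to 0.07
d₂ = d₁ − σ√T = 0.0720 − 0.1960 = -0.1240 which rounds to -0.12
exp(−qT) = exp(−0.009·1.5) = 0.9866;  exp(−rT) = exp(−0.073·1.5) = 0.8963
C = 470·0.9866·N(0.07) − 520·0.8963·N(-0.12) = 470·0.9866·0.5279 − 520·0.8963·0.4522 = 244.7883 − 210.7596 = 34.0287

$34.03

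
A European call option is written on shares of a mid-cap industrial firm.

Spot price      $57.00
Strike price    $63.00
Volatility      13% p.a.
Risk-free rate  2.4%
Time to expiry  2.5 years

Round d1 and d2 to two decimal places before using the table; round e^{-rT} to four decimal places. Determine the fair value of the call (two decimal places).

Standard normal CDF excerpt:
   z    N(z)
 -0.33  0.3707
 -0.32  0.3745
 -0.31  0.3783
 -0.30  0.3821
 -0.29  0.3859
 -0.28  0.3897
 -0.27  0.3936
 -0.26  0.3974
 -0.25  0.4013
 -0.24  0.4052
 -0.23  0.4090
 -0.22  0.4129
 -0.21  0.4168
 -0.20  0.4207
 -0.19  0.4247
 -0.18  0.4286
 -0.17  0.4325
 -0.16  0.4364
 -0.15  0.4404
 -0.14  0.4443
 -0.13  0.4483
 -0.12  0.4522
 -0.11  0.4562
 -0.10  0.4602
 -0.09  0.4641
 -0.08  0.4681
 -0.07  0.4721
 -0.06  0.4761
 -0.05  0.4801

T = 2.5;  σ√T = 0.2055
d₁ = [ln(57/63) + (0.024 + 0.13²/2)·2.5] / 0.2055 = [-0.1001 + 0.0811] / 0.2055 = -0.0922 ≈ -0.09
d₂ = d₁ − σ√T = -0.0922 − 0.2055 = -0.2978 ≈ -0.30
exp(−rT) = exp(−0.024·2.5) = 0.9418
N(d₁) = N(-0.09) = 0.4641;  N(d₂) = N(-0.30) = 0.3821
C = 57·0.4641 − 63·0.9418·0.3821 = 26.4537 − 22.6713 = 3.7824

$3.78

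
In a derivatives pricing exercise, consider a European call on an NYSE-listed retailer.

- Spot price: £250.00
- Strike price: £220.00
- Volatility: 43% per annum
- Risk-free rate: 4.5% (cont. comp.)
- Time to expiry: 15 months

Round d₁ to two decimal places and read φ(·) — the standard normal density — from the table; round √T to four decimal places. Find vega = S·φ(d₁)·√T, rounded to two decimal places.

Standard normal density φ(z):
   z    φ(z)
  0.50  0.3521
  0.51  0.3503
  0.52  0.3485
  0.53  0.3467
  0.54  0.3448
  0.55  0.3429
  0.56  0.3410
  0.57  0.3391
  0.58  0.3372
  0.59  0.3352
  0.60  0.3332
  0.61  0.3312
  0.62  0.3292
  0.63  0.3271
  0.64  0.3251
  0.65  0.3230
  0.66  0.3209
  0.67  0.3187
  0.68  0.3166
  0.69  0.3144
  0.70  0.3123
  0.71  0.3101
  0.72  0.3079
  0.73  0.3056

92.01

T = 1.25;  σ√T = 0.4808
ln(S/K) + (r + σ²/2)T = ln(250/220) + (0.045 + 0.43²/2)·1.25 = 0.1278 + 0.1718 = 0.2996
d₁ = 0.2996 / 0.4808 = 0.6233 ≈ 0.62
√T = √1.25 = 1.1180
φ(d₁) = φ(0.62) = 0.3292
vega = S·φ(d₁)·√T = 250·0.3292·1.1180 = 92.0114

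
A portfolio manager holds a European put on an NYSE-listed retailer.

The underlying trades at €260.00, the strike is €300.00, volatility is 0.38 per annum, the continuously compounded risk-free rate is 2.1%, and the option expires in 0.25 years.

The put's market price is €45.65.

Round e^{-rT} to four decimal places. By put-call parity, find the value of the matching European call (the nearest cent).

€7.21

e^(−rT) = e^(−0.021·0.25) = 0.9948
Put-call parity: C − P = S − K·e^(−rT) = 260 − 300·0.9948 = 260 − 298.4400 = -38.4400
C = P + (C − P) = 45.65 + (-38.4400) = 7.2100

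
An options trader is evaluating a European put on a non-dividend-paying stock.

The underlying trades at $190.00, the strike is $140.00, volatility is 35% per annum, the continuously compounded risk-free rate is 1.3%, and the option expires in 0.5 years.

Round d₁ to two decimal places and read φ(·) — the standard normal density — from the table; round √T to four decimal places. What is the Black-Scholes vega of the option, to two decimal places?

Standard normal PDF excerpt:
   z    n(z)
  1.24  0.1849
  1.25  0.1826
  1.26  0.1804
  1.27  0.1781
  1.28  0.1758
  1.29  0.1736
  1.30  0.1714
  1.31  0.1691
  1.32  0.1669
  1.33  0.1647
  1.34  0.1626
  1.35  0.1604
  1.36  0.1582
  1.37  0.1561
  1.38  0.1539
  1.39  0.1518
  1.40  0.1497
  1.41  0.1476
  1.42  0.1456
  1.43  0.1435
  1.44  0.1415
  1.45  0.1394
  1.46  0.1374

20.68

σ√T = 0.35·√0.5 = 0.2475
d₁ = [ln(190/140) + (0.013 + 0.35²/2)·0.5] / 0.2475 = [0.3054 + 0.0371] / 0.2475 = 1.3839 → 1.38
√T = √0.5 = 0.7071
φ(d₁) = φ(1.38) = 0.1539
vega = S·φ(d₁)·√T = 190·0.1539·0.7071 = 20.6763
(Call and put vega coincide under Black-Scholes.)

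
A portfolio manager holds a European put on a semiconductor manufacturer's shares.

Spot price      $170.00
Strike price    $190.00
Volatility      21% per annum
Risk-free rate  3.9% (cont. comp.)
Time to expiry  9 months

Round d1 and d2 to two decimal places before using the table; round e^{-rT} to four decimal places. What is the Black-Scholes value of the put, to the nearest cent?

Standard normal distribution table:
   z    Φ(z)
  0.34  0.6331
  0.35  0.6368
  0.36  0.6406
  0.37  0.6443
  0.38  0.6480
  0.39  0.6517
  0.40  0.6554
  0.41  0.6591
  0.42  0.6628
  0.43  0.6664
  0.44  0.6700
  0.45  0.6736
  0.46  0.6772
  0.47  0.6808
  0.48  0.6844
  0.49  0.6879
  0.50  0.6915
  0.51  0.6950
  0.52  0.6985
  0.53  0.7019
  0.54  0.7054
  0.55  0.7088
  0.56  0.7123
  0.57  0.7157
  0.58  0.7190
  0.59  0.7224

T = 0.75;  σ√T = 0.1819
d₁ = [ln(170/190) + (0.039 + 0.21²/2)·0.75] / 0.1819 = [-0.1112 + 0.0458] / 0.1819 = -0.3598 ≈ -0.36
d₂ = d₁ − σ√T = -0.3598 − 0.1819 = -0.5417 ≈ -0.54
e^(−rT) = e^(−0.039·0.75) = 0.9712
P = 190·0.9712·N(0.54) − 170·N(0.36) = 190·0.9712·0.7054 − 170·0.6406 = 130.1661 − 108.9020 = 21.2641

$21.26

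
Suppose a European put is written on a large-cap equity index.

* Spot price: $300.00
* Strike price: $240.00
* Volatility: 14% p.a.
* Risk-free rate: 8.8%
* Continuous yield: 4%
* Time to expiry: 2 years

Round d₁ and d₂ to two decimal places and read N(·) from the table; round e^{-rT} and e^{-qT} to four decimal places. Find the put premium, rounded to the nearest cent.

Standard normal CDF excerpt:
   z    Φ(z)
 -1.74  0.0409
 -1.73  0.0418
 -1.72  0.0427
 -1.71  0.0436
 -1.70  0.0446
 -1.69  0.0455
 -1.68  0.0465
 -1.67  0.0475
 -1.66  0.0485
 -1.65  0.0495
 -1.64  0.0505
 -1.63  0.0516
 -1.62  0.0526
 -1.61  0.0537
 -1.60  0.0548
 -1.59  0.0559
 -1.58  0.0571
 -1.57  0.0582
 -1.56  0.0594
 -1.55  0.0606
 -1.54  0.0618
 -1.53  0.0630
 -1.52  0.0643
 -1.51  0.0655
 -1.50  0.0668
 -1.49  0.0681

$1.11

T = 2;  σ√T = 0.1980
d₁ = [ln(300/240) + (0.088 − 0.04 + 0.14²/2)·2] / 0.1980 = [0.2231 + 0.1156] / 0.1980 = 1.7109 → 1.71
d₂ = d₁ − σ√T = 1.7109 − 0.1980 = 1.5129 → 1.51
exp(−qT) = exp(−0.04·2) = 0.9231;  exp(−rT) = exp(−0.088·2) = 0.8386
P = 240·0.8386·N(-1.51) − 300·0.9231·N(-1.71) = 240·0.8386·0.0655 − 300·0.9231·0.0436 = 13.1828 − 12.0741 = 1.1086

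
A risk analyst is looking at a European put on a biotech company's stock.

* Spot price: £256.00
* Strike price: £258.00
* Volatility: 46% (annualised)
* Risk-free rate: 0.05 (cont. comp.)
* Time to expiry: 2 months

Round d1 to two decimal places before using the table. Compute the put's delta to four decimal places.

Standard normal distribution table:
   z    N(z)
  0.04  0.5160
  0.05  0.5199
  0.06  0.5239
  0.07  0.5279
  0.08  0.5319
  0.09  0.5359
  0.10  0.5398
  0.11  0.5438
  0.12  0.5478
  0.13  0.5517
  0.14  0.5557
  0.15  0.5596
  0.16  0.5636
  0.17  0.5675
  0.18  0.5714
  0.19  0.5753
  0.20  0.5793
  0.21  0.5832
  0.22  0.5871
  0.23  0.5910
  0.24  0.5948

σ√T = 0.46 × 0.4082 = 0.1878
d₁ = [ln(256/258) + (0.05 + 0.46²/2)·0.1667] / 0.1878 = [-0.0078 + 0.0260] / 0.1878 = 0.0968 ⇒ 0.10
N(d₁) = N(0.10) = 0.5398
Δ_put = N(d₁) − 1 = 0.5398 − 1 = -0.4602

-0.4602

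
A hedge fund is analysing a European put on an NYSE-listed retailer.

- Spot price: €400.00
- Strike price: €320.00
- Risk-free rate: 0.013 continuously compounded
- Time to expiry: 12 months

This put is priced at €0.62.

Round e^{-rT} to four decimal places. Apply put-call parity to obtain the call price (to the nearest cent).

e^(−rT) = e^(−0.013·1) = 0.9871
Put-call parity: C − P = S − K·e^(−rT) = 400 − 320·0.9871 = 400 − 315.8720 = 84.1280
C = P + (C − P) = 0.62 + (84.1280) = 84.7480

€84.75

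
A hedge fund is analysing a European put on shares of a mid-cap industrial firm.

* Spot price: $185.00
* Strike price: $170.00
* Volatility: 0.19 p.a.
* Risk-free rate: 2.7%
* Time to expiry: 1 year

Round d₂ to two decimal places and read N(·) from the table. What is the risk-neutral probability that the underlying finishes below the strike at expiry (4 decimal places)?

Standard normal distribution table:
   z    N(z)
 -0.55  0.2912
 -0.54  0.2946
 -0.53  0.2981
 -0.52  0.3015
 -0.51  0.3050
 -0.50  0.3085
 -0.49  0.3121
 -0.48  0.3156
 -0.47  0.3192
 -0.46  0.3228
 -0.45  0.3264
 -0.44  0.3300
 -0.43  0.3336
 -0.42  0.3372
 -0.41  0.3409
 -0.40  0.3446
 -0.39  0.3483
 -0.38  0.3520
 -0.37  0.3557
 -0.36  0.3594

0.3121

T = 1;  σ√T = 0.1900
d₁ = [ln(185/170) + (0.027 + 0.19²/2)·1] / 0.1900 = [0.0846 + 0.0450] / 0.1900 = 0.6821 → 0.68
d₂ = d₁ − σ√T = 0.6821 − 0.1900 = 0.4921 → 0.49
Risk-neutral Pr[S_T < K] = N(−d₂) = N(-0.49) = 0.3121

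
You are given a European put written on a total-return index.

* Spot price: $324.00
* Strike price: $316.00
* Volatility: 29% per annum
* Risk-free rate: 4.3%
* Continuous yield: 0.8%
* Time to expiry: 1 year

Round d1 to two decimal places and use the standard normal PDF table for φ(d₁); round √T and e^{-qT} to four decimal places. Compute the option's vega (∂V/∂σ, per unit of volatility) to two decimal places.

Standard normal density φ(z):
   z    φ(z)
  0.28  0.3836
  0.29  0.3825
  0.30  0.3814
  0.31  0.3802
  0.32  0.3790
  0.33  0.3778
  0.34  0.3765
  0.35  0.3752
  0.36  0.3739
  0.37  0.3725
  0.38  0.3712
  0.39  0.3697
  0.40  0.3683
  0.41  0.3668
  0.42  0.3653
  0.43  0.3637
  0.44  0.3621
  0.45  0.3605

σ√T = 0.29 × 1.0000 = 0.2900
d₁ = [ln(324/316) + (0.043 − 0.008 + 0.29²/2)·1] / 0.2900 = [0.0250 + 0.0770] / 0.2900 = 0.3519 ≈ 0.35
√T = √1 = 1.0000
φ(d₁) = φ(0.35) = 0.3752
e^(−qT) = e^(−0.008·1) = 0.9920
vega = S·e^(−qT)·φ(d₁)·√T = 324·0.9920·0.3752·1.0000 = 120.5923

120.59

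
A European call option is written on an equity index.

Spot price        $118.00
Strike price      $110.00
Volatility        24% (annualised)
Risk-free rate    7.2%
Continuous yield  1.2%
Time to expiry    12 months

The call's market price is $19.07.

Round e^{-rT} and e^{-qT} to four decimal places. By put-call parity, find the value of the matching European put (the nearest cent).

$4.83

exp(−qT) = exp(−0.012·1) = 0.9881;  exp(−rT) = exp(−0.072·1) = 0.9305
Put-call parity: C − P = S·e^(−qT) − K·e^(−rT) = 118·0.9881 − 110·0.9305 = 116.5958 − 102.3550 = 14.2408
P = C − (C − P) = 19.07 − (14.2408) = 4.8292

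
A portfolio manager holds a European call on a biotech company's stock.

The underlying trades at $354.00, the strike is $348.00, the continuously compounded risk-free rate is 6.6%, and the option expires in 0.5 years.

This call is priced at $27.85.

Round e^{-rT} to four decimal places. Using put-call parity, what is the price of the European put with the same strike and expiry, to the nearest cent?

$10.54

exp(−rT) = exp(−0.066·0.5) = 0.9675
Put-call parity: C − P = S − K·e^(−rT) = 354 − 348·0.9675 = 354 − 336.6900 = 17.3100
P = C − (C − P) = 27.85 − (17.3100) = 10.5400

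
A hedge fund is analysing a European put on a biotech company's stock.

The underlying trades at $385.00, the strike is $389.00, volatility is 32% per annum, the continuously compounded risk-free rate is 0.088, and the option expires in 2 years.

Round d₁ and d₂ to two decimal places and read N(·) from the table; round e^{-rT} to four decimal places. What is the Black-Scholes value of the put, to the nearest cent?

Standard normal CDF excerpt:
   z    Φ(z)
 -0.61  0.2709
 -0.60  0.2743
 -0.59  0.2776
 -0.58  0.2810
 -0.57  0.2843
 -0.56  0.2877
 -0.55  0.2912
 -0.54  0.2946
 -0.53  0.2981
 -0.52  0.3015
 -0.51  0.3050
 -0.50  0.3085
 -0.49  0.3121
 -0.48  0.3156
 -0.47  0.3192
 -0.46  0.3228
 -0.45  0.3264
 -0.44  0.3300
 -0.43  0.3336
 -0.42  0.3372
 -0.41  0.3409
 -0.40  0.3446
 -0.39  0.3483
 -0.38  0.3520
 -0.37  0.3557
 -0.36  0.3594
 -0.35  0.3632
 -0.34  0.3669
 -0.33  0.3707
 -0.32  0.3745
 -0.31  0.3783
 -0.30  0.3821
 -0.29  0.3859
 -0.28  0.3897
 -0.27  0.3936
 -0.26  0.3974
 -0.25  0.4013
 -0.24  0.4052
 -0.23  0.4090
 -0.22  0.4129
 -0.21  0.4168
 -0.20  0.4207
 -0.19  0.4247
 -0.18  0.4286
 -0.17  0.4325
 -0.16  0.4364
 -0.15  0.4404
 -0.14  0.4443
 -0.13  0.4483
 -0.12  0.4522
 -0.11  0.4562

σ√T = 0.32 × 1.4142 = 0.4525
ln(S/K) + (r + σ²/2)T = ln(385/389) + (0.088 + 0.32²/2)·2 = -0.0103 + 0.2784 = 0.2681
d₁ = 0.2681 / 0.4525 = 0.5923 ≈ 0.59
d₂ = d₁ − σ√T = 0.5923 − 0.4525 = 0.1398 ≈ 0.14
exp(−rT) = exp(−0.088·2) = 0.8386
N(−d₂) = N(-0.14) = 0.4443;  N(−d₁) = N(-0.59) = 0.2776
P = 389·0.8386·0.4443 − 385·0.2776 = 144.9375 − 106.8760 = 38.0615

$38.06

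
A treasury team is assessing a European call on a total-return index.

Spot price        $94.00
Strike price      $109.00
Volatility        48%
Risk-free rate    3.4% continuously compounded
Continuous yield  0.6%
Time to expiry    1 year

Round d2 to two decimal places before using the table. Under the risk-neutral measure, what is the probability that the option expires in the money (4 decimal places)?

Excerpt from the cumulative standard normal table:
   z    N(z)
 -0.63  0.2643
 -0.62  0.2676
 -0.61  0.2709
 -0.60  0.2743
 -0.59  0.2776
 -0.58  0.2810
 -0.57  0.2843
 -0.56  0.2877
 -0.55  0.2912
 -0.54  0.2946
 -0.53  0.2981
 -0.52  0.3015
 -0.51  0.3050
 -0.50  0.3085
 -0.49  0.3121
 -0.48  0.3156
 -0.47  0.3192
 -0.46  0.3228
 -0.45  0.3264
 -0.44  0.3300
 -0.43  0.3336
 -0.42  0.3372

0.3121

σ√T = 0.48 × 1.0000 = 0.4800
d₁ = [ln(94/109) + (0.034 − 0.006 + ½·0.48²)·1] / (σ√T) = (-0.1481 + 0.1432) / 0.4800 = -0.0101 which rounds to -0.01
d₂ = -0.0101 − 0.4800 = -0.4901 which rounds to -0.49
Pr(exercise) under Q = N(d₂) = 0.3121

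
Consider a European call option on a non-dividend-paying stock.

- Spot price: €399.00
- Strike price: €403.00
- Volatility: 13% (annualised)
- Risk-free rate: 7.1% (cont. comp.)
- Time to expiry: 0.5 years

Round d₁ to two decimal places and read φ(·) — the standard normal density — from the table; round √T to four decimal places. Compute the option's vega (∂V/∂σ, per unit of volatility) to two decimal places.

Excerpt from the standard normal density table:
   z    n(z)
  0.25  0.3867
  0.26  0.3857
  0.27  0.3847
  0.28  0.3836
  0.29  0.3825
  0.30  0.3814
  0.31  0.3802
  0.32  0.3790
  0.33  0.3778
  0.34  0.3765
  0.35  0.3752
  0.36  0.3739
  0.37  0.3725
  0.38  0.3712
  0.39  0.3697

σ√T = 0.13 × 0.7071 = 0.0919
d₁ = [ln(399/403) + (0.071 + 0.13²/2)·0.5] / 0.0919 = [-0.0100 + 0.0397] / 0.0919 = 0.3236 → 0.32
√T = √0.5 = 0.7071
φ(d₁) = φ(0.32) = 0.3790
vega = S·φ(d₁)·√T = 399·0.3790·0.7071 = 106.9284

106.93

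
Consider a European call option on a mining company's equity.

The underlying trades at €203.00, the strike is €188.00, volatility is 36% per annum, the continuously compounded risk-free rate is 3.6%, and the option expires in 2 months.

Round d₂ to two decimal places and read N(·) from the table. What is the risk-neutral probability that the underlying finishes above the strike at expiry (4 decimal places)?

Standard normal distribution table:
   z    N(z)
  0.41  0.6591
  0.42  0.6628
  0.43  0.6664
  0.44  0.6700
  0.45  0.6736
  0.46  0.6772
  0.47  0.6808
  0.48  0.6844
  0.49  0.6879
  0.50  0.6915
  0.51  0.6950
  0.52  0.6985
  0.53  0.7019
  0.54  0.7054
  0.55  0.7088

0.6879

T = 0.1667;  σ√T = 0.1470
d₁ = [ln(203/188) + (0.036 + 0.36²/2)·0.1667] / 0.1470 = [0.0768 + 0.0168] / 0.1470 = 0.6366 → 0.64
d₂ = d₁ − σ√T = 0.6366 − 0.1470 = 0.4897 → 0.49
Pr(exercise) under Q = N(d₂) = 0.6879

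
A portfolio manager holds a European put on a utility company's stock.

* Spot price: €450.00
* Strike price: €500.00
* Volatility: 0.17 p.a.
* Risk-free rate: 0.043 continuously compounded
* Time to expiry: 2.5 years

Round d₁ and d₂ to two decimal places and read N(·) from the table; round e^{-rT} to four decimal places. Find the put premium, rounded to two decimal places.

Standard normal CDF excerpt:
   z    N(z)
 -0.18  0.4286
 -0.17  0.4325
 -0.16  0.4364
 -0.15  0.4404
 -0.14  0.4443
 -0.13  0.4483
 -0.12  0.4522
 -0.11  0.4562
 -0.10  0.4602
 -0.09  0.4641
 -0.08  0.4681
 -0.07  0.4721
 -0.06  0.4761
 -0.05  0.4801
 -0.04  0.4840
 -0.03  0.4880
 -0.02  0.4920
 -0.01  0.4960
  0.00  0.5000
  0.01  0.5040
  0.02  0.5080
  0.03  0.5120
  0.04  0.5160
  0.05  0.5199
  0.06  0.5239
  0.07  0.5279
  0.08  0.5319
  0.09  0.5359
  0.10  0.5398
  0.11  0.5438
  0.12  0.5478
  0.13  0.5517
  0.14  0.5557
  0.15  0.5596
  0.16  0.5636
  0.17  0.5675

σ√T = 0.17·√2.5 = 0.2688
d₁ = [ln(450/500) + (0.043 + 0.17²/2)·2.5] / 0.2688 = [-0.1054 + 0.1436] / 0.2688 = 0.1424 ⇒ 0.14
d₂ = d₁ − σ√T = 0.1424 − 0.2688 = -0.1264 ⇒ -0.13
exp(−rT) = exp(−0.043·2.5) = 0.8981
N(−d₂) = N(0.13) = 0.5517;  N(−d₁) = N(-0.14) = 0.4443
P = 500·0.8981·0.5517 − 450·0.4443 = 247.7409 − 199.9350 = 47.8059

€47.81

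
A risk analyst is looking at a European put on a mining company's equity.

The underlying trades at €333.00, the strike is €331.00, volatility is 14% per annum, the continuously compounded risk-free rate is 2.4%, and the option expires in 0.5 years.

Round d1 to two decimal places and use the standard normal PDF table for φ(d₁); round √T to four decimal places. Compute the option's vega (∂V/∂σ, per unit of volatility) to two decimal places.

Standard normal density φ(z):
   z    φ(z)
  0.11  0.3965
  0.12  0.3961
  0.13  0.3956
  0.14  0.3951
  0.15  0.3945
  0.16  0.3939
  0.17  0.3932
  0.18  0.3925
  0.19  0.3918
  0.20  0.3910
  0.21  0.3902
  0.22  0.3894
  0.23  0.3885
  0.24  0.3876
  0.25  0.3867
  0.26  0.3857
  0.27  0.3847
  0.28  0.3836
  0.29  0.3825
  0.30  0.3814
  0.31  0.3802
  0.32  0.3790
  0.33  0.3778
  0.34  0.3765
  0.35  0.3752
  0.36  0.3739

T = 0.5;  σ√T = 0.0990
d₁ = [ln(333/331) + (0.024 + 0.14²/2)·0.5] / 0.0990 = [0.0060 + 0.0169] / 0.0990 = 0.2316 ⇒ 0.23
√T = √0.5 = 0.7071
φ(d₁) = φ(0.23) = 0.3885
vega = S·φ(d₁)·√T = 333·0.3885·0.7071 = 91.4779
(Call and put vega coincide under Black-Scholes.)

91.48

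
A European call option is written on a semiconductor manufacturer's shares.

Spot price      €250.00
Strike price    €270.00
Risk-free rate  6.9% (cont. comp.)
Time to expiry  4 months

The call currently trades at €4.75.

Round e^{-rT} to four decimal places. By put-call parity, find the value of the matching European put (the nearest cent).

€18.62

e^(−rT) = e^(−0.069·0.3333) = 0.9773
Put-call parity: C − P = S − K·e^(−rT) = 250 − 270·0.9773 = 250 − 263.8710 = -13.8710
P = C − (C − P) = 4.75 − (-13.8710) = 18.6210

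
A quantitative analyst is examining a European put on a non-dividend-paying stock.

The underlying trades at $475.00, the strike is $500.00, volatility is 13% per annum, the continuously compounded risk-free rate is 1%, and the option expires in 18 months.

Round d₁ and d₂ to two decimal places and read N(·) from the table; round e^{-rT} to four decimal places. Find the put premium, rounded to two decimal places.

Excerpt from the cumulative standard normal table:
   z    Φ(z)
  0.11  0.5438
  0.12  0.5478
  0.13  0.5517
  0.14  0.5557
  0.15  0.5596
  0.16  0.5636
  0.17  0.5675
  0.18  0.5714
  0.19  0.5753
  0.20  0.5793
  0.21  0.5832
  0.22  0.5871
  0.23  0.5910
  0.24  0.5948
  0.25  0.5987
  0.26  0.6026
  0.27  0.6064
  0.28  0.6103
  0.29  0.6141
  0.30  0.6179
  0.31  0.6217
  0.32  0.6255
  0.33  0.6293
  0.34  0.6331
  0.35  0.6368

$40.41

T = 1.5;  σ√T = 0.1592
d₁ = [ln(475/500) + (0.01 + 0.13²/2)·1.5] / 0.1592 = [-0.0513 + 0.0277] / 0.1592 = -0.1483 ≈ -0.15
d₂ = d₁ − σ√T = -0.1483 − 0.1592 = -0.3076 ≈ -0.31
e^(−rT) = e^(−0.01·1.5) = 0.9851
N(−d₂) = N(0.31) = 0.6217;  N(−d₁) = N(0.15) = 0.5596
P = 500·0.9851·0.6217 − 475·0.5596 = 306.2183 − 265.8100 = 40.4083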